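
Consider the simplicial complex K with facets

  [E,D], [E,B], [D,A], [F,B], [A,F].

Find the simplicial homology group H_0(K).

Fix the vertex order A < B < D < E < F and write every simplex with vertices in increasing order. Then dim K = 1 and the simplices of K are:

  0-simplices (5): A, B, D, E, F
  1-simplices (5): AD, AF, BE, BF, DE

giving chain groups C_0 ≅ Z^5, C_1 ≅ Z^5.

The boundary map ∂_1: C_1 → C_0 sends each edge [p,q] (with p < q) to q − p. For instance
  ∂AD = D − A.
This gives a 5×5 integer matrix of rank 4; reducing to Smith normal form yields diagonal entries (1,1,1,1).

Now H_k = ker ∂_k / im ∂_{k+1}, so:

  H_0: rank C_0 − rank ∂_1 = 5 − 4 = 1, and the invariant factors of ∂_1 are all 1, so H_0 = Z.

H_0 ≅ Z.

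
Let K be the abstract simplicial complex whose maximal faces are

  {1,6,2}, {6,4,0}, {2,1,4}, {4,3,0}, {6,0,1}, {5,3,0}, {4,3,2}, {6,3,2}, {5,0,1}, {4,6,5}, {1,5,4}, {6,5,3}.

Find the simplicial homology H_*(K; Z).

We work with the vertex ordering 0 < 1 < 2 < 3 < 4 < 5 < 6. The simplices of K, each written with vertices in increasing order, are:

  0-simplices (7): [0], [1], [2], [3], [4], [5], [6]
  1-simplices (18): [0,1], [0,3], [0,4], [0,5], [0,6], [1,2], [1,4], [1,5], [1,6], [2,3], [2,4], [2,6], [3,4], [3,5], [3,6], [4,5], [4,6], [5,6]
  2-simplices (12): [0,1,5], [0,1,6], [0,3,4], [0,3,5], [0,4,6], [1,2,4], [1,2,6], [1,4,5], [2,3,4], [2,3,6], [3,5,6], [4,5,6]

Hence C_0 ≅ Z^7, C_1 ≅ Z^18, C_2 ≅ Z^12.

∂_1: C_1 → C_0 sends each edge [p,q] (with p < q) to q − p.
This gives a 7×18 integer matrix of rank 6; reducing to Smith normal form yields diagonal entries (1,1,1,1,1,1).

∂_2: C_2 → C_1 acts by ∂[p,q,r] = [q,r] − [p,r] + [p,q]. For instance
  ∂[4,5,6] = [5,6] − [4,6] + [4,5],
  ∂[2,3,6] = [3,6] − [2,6] + [2,3].
As a 18×12 matrix over Z this has rank 12, with invariant factors (1,1,1,1,1,1,1,1,1,1,1,2).

Reading off H_k = ker ∂_k / im ∂_{k+1}:

  H_0: rank C_0 − rank ∂_1 = 7 − 6 = 1, and the invariant factors of ∂_1 are all 1, so H_0 ≅ Z.
  H_1: rank ker ∂_1 − rank ∂_2 = (18 − 6) − 12 = 0, and ∂_2 has invariant factor 2 > 1, so H_1 ≅ Z/2.
  H_2: rank ker ∂_2 − rank ∂_3 = (12 − 12) − 0 = 0, and there is no ∂_3, so H_2 ≅ 0.

As a check, the Euler characteristic is 7 − 18 + 12 = 1, which agrees with 1 − 0 + 0 = 1.

H_0 ≅ Z,  H_1 ≅ Z/2,  H_2 = 0.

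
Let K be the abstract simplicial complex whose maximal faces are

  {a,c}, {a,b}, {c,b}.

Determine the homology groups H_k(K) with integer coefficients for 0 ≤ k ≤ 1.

Take the total order a < b < c on the vertex set. Then K (dimension 1) consists of the simplices:

  0-simplices (3): a, b, c
  1-simplices (3): ab, ac, bc

so the chain groups are C_0 ≅ Z^3, C_1 ≅ Z^3.

The boundary map ∂_1: C_1 → C_0 sends each edge [p,q] (with p < q) to q − p. For instance
  ∂ac = c − a.
The resulting 3×3 matrix has rank 2, and its Smith normal form has invariant factors (1,1).

Reading off H_k = ker ∂_k / im ∂_{k+1}:

  H_0: rank C_0 − rank ∂_1 = 3 − 2 = 1, and the invariant factors of ∂_1 are all 1, so H_0 ≅ Z.
  H_1: rank ker ∂_1 − rank ∂_2 = (3 − 2) − 0 = 1, and there is no ∂_2, so H_1 ≅ Z.

(K is a triangulation of the circle S^1.)

H_0 ≅ Z,  H_1 ≅ Z.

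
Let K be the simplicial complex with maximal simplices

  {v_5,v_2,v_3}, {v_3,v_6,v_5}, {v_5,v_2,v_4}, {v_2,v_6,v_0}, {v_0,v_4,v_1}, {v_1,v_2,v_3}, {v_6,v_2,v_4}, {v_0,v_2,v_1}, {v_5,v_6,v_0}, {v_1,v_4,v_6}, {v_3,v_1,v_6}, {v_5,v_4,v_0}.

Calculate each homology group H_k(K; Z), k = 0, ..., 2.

We work with the vertex ordering v_0 < v_1 < v_2 < v_3 < v_4 < v_5 < v_6. The simplices of K, each written with vertices in increasing order, are:

  0-simplices (7): [v_0], [v_1], [v_2], [v_3], [v_4], [v_5], [v_6]
  1-simplices (18): (18 of them)
  2-simplices (12): (12 of them)

giving chain groups C_0 ≅ Z^7, C_1 ≅ Z^18, C_2 ≅ Z^12.

The boundary map ∂_1: C_1 → C_0 sends each edge [p,q] (with p < q) to q − p. For instance
  ∂[v_1,v_4] = [v_4] − [v_1].
The resulting 7×18 matrix has rank 6, and its Smith normal form has invariant factors (1,1,1,1,1,1).

∂_2: C_2 → C_1 maps a triangle to the signed sum of its edges. For instance
  ∂[v_3,v_5,v_6] = [v_5,v_6] − [v_3,v_6] + [v_3,v_5],
  ∂[v_0,v_2,v_6] = [v_2,v_6] − [v_0,v_6] + [v_0,v_2].
The 18×12 boundary matrix has rank 12 and Smith normal form diag(1,1,1,1,1,1,1,1,1,1,1,2).

Reading off H_k = ker ∂_k / im ∂_{k+1}:

  H_0: rank C_0 − rank ∂_1 = 7 − 6 = 1, and the invariant factors of ∂_1 are all 1, so H_0 ≅ Z.
  H_1: rank ker ∂_1 − rank ∂_2 = (18 − 6) − 12 = 0, and ∂_2 has invariant factor 2 > 1, so H_1 ≅ Z/2.
  H_2: rank ker ∂_2 − rank ∂_3 = (12 − 12) − 0 = 0, and there is no ∂_3, so H_2 ≅ 0.

(K is a triangulation of the real projective plane RP^2.)

H_0 = Z,  H_1 = Z/2,  H_2 = 0.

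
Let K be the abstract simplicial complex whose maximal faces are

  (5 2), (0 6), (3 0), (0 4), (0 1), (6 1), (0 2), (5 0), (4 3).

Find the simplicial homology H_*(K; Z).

Take the total order 0 < 1 < 2 < 3 < 4 < 5 < 6 on the vertex set. Then K (dimension 1) consists of the simplices:

  0-simplices (7): [0], [1], [2], [3], [4], [5], [6]
  1-simplices (9): [0,1], [0,2], [0,3], [0,4], [0,5], [0,6], [1,6], [2,5], [3,4]

so the chain groups are C_0 ≅ Z^7, C_1 ≅ Z^9.

Boundary ∂_1: C_1 → C_0 maps an edge to its endpoints' difference, ∂[p,q] = q − p. For instance
  ∂[0,1] = [1] − [0].
As a 7×9 matrix over Z this has rank 6, with invariant factors (1,1,1,1,1,1).

From H_k ≅ ker(∂_k) / im(∂_{k+1}) we obtain:

  H_0: rank C_0 − rank ∂_1 = 7 − 6 = 1, and the invariant factors of ∂_1 are all 1, so H_0 = Z.
  H_1: rank ker ∂_1 − rank ∂_2 = (9 − 6) − 0 = 3, and there is no ∂_2, so H_1 = Z^3.

As a check, the Euler characteristic is 7 − 9 = -2, which agrees with 1 − 3 = -2.

H_0 = Z,  H_1 = Z^3.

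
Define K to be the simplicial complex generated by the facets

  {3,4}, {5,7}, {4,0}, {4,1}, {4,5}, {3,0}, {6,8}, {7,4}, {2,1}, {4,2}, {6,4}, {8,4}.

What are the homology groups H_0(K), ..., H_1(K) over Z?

K has 9 vertices, 12 edges.
rank ∂_0 = 0, rank ∂_1 = 8 ⇒ b_0 = 9 − 0 − 8 = 1; all invariant factors of ∂_1 are 1 so no torsion. So H_0 = Z.
rank ∂_1 = 8, rank ∂_2 = 0 ⇒ b_1 = 12 − 8 − 0 = 4. So H_1 = Z^4.

H_0 = Z,  H_1 = Z^4.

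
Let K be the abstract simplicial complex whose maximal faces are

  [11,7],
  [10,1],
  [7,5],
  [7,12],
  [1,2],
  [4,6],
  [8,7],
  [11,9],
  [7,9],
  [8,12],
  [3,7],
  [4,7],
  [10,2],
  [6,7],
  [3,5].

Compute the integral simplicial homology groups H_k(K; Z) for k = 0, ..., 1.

Take the total order 1 < 2 < 3 < 4 < 5 < 6 < 7 < 8 < 9 < 10 < 11 < 12 on the vertex set. Then K (dimension 1) consists of the simplices:

  0-simplices (12): [1], [2], [3], [4], [5], [6], [7], [8], [9], [10], [11], [12]
  1-simplices (15): [1,2], [1,10], [2,10], [3,5], [3,7], [4,6], [4,7], [5,7], [6,7], [7,8], [7,9], [7,11], [7,12], [8,12], [9,11]

Hence C_0 ≅ Z^12, C_1 ≅ Z^15.

The boundary map ∂_1: C_1 → C_0 maps an edge to its endpoints' difference, ∂[p,q] = q − p. For instance
  ∂[1,10] = [10] − [1].
As a 12×15 matrix over Z this has rank 10, with invariant factors (1,1,1,1,1,1,1,1,1,1).

Now H_k = ker ∂_k / im ∂_{k+1}, so:

  H_0: rank C_0 − rank ∂_1 = 12 − 10 = 2, and the invariant factors of ∂_1 are all 1, so H_0 = Z^2.
  H_1: rank ker ∂_1 − rank ∂_2 = (15 − 10) − 0 = 5, and there is no ∂_2, so H_1 = Z^5.

(K is a triangulation of the disjoint union of the circle S^1 and a wedge of 4 circles.)

H_0 = Z^2,  H_1 = Z^5.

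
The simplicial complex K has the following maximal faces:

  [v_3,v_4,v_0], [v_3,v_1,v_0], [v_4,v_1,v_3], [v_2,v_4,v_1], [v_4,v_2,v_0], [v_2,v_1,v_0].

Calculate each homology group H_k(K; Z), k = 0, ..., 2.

Take the total order v_0 < v_1 < v_2 < v_3 < v_4 on the vertex set. Then K (dimension 2) consists of the simplices:

  0-simplices (5): [v_0], [v_1], [v_2], [v_3], [v_4]
  1-simplices (9): [v_0,v_1], [v_0,v_2], [v_0,v_3], [v_0,v_4], [v_1,v_2], [v_1,v_3], [v_1,v_4], [v_2,v_4], [v_3,v_4]
  2-simplices (6): [v_0,v_1,v_2], [v_0,v_1,v_3], [v_0,v_2,v_4], [v_0,v_3,v_4], [v_1,v_2,v_4], [v_1,v_3,v_4]

giving chain groups C_0 ≅ Z^5, C_1 ≅ Z^9, C_2 ≅ Z^6.

The boundary map ∂_1: C_1 → C_0 maps an edge to its endpoints' difference, ∂[p,q] = q − p.
This gives a 5×9 integer matrix of rank 4; reducing to Smith normal form yields diagonal entries (1,1,1,1).

Boundary ∂_2: C_2 → C_1 maps a triangle to the signed sum of its edges. For instance
  ∂[v_0,v_1,v_2] = [v_1,v_2] − [v_0,v_2] + [v_0,v_1],
  ∂[v_0,v_3,v_4] = [v_3,v_4] − [v_0,v_4] + [v_0,v_3].
The 9×6 boundary matrix has rank 5 and Smith normal form diag(1,1,1,1,1).

From H_k ≅ ker(∂_k) / im(∂_{k+1}) we obtain:

  H_0: rank C_0 − rank ∂_1 = 5 − 4 = 1, and the invariant factors of ∂_1 are all 1, so H_0 ≅ Z.
  H_1: rank ker ∂_1 − rank ∂_2 = (9 − 4) − 5 = 0, and the invariant factors of ∂_2 are all 1, so H_1 ≅ 0.
  H_2: rank ker ∂_2 − rank ∂_3 = (6 − 5) − 0 = 1, and there is no ∂_3, so H_2 ≅ Z.

H_0 ≅ Z,  H_1 = 0,  H_2 ≅ Z.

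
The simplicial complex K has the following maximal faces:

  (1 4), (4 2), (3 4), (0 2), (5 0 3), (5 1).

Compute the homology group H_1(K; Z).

H_1 = Z^2.

Order the vertices as 0 < 1 < 2 < 3 < 4 < 5. Listing each simplex with vertices in this order, K has dimension 2 with simplices:

  0-simplices (6): [0], [1], [2], [3], [4], [5]
  1-simplices (8): [0,2], [0,3], [0,5], [1,4], [1,5], [2,4], [3,4], [3,5]
  2-simplices (1): [0,3,5]

so the chain groups are C_0 ≅ Z^6, C_1 ≅ Z^8, C_2 ≅ Z^1.

Boundary ∂_1: C_1 → C_0 maps an edge to its endpoints' difference, ∂[p,q] = q − p. For instance
  ∂[0,2] = [2] − [0].
As a 6×8 matrix over Z this has rank 5, with invariant factors (1,1,1,1,1).

The boundary map ∂_2: C_2 → C_1 acts by ∂[p,q,r] = [q,r] − [p,r] + [p,q]. For instance
  ∂[0,3,5] = [3,5] − [0,5] + [0,3].
The 8×1 boundary matrix has rank 1 and Smith normal form diag(1).

Reading off H_k = ker ∂_k / im ∂_{k+1}:

  H_1: rank ker ∂_1 − rank ∂_2 = (8 − 5) − 1 = 2, and the invariant factors of ∂_2 are all 1, so H_1 = Z^2.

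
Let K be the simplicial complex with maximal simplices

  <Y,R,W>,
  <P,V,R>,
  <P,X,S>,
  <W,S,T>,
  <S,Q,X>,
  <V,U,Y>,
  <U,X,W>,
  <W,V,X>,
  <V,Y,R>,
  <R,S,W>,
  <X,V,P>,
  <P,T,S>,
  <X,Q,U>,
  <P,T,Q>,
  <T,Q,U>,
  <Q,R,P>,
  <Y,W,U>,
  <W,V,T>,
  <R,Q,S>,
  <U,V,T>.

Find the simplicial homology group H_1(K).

Fix the vertex order P < Q < R < S < T < U < V < W < X < Y and write every simplex with vertices in increasing order. Then dim K = 2 and the simplices of K are:

  0-simplices (10): P, Q, R, S, T, U, V, W, X, Y
  1-simplices (30): PQ, PR, PS, PT, PV, PX, QR, QS, QT, QU, QX, RS, RV, RW, RY, ST, SW, SX, TU, TV, TW, UV, UW, UX, UY, VW, VX, VY, WX, WY
  2-simplices (20): PQR, PQT, PRV, PST, PSX, PVX, QRS, QSX, QTU, QUX, RSW, RVY, RWY, STW, TUV, TVW, UVY, UWX, UWY, VWX

so the chain groups are C_0 ≅ Z^10, C_1 ≅ Z^30, C_2 ≅ Z^20.

∂_1: C_1 → C_0 is given by ∂[p,q] = [q] − [p]. For instance
  ∂WX = X − W.
The resulting 10×30 matrix has rank 9, and its Smith normal form has invariant factors (1,1,1,1,1,1,1,1,1).

∂_2: C_2 → C_1 maps a triangle to the signed sum of its edges. For instance
  ∂PQR = QR − PR + PQ,
  ∂QUX = UX − QX + QU.
The resulting 30×20 matrix has rank 20, and its Smith normal form has invariant factors (1,1,1,1,1,1,1,1,1,1,1,1,1,1,1,1,1,1,1,2).

From H_k ≅ ker(∂_k) / im(∂_{k+1}) we obtain:

  H_1: rank ker ∂_1 − rank ∂_2 = (30 − 9) − 20 = 1, and ∂_2 has invariant factor 2 > 1, so H_1 = Z ⊕ Z/2Z.

(K is a triangulation of the Klein bottle.)

H_1 = Z ⊕ Z/2Z.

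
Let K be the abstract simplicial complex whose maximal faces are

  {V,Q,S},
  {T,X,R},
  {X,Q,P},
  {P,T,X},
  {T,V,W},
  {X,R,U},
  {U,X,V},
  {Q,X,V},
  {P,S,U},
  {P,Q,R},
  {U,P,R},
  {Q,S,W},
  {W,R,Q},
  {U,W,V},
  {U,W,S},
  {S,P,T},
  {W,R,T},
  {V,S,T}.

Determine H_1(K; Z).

K has 9 vertices, 27 edges, 18 triangles.
rank ∂_1 = 8, rank ∂_2 = 18 ⇒ b_1 = 27 − 8 − 18 = 1; ∂_2 has invariant factor(s) [2] giving torsion. So H_1 ≅ Z ⊕ Z/2.

H_1 ≅ Z ⊕ Z/2.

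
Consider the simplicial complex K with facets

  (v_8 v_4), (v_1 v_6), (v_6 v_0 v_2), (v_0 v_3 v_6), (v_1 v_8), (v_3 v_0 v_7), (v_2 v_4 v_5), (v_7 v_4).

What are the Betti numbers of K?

K has 9 vertices, 14 edges, 4 triangles.
rank ∂_0 = 0, rank ∂_1 = 8 ⇒ b_0 = 9 − 0 − 8 = 1; all invariant factors of ∂_1 are 1 so no torsion. So H_0 ≅ Z.
rank ∂_1 = 8, rank ∂_2 = 4 ⇒ b_1 = 14 − 8 − 4 = 2; all invariant factors of ∂_2 are 1 so no torsion. So H_1 ≅ Z^2.
rank ∂_2 = 4, rank ∂_3 = 0 ⇒ b_2 = 4 − 4 − 0 = 0. So H_2 ≅ 0.

b_0 = 1, b_1 = 2, b_2 = 0.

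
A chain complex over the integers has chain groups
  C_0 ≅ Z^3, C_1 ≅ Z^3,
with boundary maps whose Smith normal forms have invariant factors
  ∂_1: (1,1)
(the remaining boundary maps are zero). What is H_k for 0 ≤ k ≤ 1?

H_0 ≅ Z,  H_1 ≅ Z.

H_0: b_0 = 3 − 0 − 2 = 1; torsion from ∂_1 factors > 1: none. So H_0 ≅ Z.
H_1: b_1 = 3 − 2 − 0 = 1; torsion from ∂_2 factors > 1: none. So H_1 ≅ Z.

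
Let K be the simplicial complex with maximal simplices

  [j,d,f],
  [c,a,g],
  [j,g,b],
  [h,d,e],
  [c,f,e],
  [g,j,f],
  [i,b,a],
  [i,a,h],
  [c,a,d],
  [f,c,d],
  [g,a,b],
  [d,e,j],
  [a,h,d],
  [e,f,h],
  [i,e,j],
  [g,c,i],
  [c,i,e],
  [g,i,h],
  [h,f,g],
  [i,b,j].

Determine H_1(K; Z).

Order the vertices as a < b < c < d < e < f < g < h < i < j. Listing each simplex with vertices in this order, K has dimension 2 with simplices:

  0-simplices (10): a, b, c, d, e, f, g, h, i, j
  1-simplices (30): ab, ac, ad, ag, ah, ai, bg, bi, bj, cd, ce, cf, cg, ci, de, df, dh, dj, ef, eh, ei, ej, fg, fh, fj, gh, gi, gj, hi, ij
  2-simplices (20): abg, abi, acd, acg, adh, ahi, bgj, bij, cdf, cef, cei, cgi, deh, dej, dfj, efh, eij, fgh, fgj, ghi

giving chain groups C_0 ≅ Z^10, C_1 ≅ Z^30, C_2 ≅ Z^20.

∂_1: C_1 → C_0 maps an edge to its endpoints' difference, ∂[p,q] = q − p.
This gives a 10×30 integer matrix of rank 9; reducing to Smith normal form yields diagonal entries (1,1,1,1,1,1,1,1,1).

Boundary ∂_2: C_2 → C_1 sends each 2-simplex [p,q,r] to [q,r] − [p,r] + [p,q]. For instance
  ∂fgh = gh − fh + fg,
  ∂cei = ei − ci + ce.
This gives a 30×20 integer matrix of rank 20; reducing to Smith normal form yields diagonal entries (1,1,1,1,1,1,1,1,1,1,1,1,1,1,1,1,1,1,1,2).

Computing H_k = (kernel of ∂_k) / (image of ∂_{k+1}):

  H_1: rank ker ∂_1 − rank ∂_2 = (30 − 9) − 20 = 1, and ∂_2 has invariant factor 2 > 1, so H_1 = Z ⊕ Z/2Z.

(K is a triangulation of the Klein bottle.)

H_1 = Z ⊕ Z/2Z.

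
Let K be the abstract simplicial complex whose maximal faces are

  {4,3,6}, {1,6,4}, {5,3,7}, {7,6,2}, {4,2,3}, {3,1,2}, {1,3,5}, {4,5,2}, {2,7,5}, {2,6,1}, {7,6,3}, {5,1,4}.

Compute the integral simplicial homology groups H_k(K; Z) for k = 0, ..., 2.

H_0 = Z,  H_1 = Z/2Z,  H_2 = 0.

Fix the vertex order 1 < 2 < 3 < 4 < 5 < 6 < 7 and write every simplex with vertices in increasing order. Then dim K = 2 and the simplices of K are:

  0-simplices (7): [1], [2], [3], [4], [5], [6], [7]
  1-simplices (18): [1,2], [1,3], [1,4], [1,5], [1,6], [2,3], [2,4], [2,5], [2,6], [2,7], [3,4], [3,5], [3,6], [3,7], [4,5], [4,6], [5,7], [6,7]
  2-simplices (12): [1,2,3], [1,2,6], [1,3,5], [1,4,5], [1,4,6], [2,3,4], [2,4,5], [2,5,7], [2,6,7], [3,4,6], [3,5,7], [3,6,7]

so the chain groups are C_0 ≅ Z^7, C_1 ≅ Z^18, C_2 ≅ Z^12.

The boundary map ∂_1: C_1 → C_0 sends each edge [p,q] (with p < q) to q − p. For instance
  ∂[6,7] = [7] − [6].
The resulting 7×18 matrix has rank 6, and its Smith normal form has invariant factors (1,1,1,1,1,1).

The boundary map ∂_2: C_2 → C_1 acts by ∂[p,q,r] = [q,r] − [p,r] + [p,q]. For instance
  ∂[2,3,4] = [3,4] − [2,4] + [2,3],
  ∂[2,5,7] = [5,7] − [2,7] + [2,5].
The 18×12 boundary matrix has rank 12 and Smith normal form diag(1,1,1,1,1,1,1,1,1,1,1,2).

Computing H_k = (kernel of ∂_k) / (image of ∂_{k+1}):

  H_0: rank C_0 − rank ∂_1 = 7 − 6 = 1, and the invariant factors of ∂_1 are all 1, so H_0 = Z.
  H_1: rank ker ∂_1 − rank ∂_2 = (18 − 6) − 12 = 0, and ∂_2 has invariant factor 2 > 1, so H_1 = Z/2Z.
  H_2: rank ker ∂_2 − rank ∂_3 = (12 − 12) − 0 = 0, and there is no ∂_3, so H_2 = 0.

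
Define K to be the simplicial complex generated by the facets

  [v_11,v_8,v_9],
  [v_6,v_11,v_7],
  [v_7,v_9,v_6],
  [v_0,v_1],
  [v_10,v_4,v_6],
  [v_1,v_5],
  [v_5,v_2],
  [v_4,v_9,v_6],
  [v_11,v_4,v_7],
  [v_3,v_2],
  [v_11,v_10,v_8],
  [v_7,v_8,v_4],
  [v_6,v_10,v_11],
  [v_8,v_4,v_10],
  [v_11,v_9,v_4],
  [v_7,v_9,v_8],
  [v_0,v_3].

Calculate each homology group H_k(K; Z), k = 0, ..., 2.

H_0 = Z^2,  H_1 = Z ⊕ Z/2Z,  H_2 = 0.

Order the vertices as v_0 < v_1 < v_2 < v_3 < v_4 < v_5 < v_6 < v_7 < v_8 < v_9 < v_10 < v_11. Listing each simplex with vertices in this order, K has dimension 2 with simplices:

  0-simplices (12): [v_0], [v_1], [v_2], [v_3], [v_4], [v_5], [v_6], [v_7], [v_8], [v_9], [v_10], [v_11]
  1-simplices (23): (23 of them)
  2-simplices (12): (12 of them)

so the chain groups are C_0 ≅ Z^12, C_1 ≅ Z^23, C_2 ≅ Z^12.

Boundary ∂_1: C_1 → C_0 maps an edge to its endpoints' difference, ∂[p,q] = q − p. For instance
  ∂[v_6,v_7] = [v_7] − [v_6].
This gives a 12×23 integer matrix of rank 10; reducing to Smith normal form yields diagonal entries (1,1,1,1,1,1,1,1,1,1).

∂_2: C_2 → C_1 sends each 2-simplex [p,q,r] to [q,r] − [p,r] + [p,q]. For instance
  ∂[v_6,v_7,v_11] = [v_7,v_11] − [v_6,v_11] + [v_6,v_7],
  ∂[v_4,v_9,v_11] = [v_9,v_11] − [v_4,v_11] + [v_4,v_9].
The 23×12 boundary matrix has rank 12 and Smith normal form diag(1,1,1,1,1,1,1,1,1,1,1,2).

Reading off H_k = ker ∂_k / im ∂_{k+1}:

  H_0: rank C_0 − rank ∂_1 = 12 − 10 = 2, and the invariant factors of ∂_1 are all 1, so H_0 = Z^2.
  H_1: rank ker ∂_1 − rank ∂_2 = (23 − 10) − 12 = 1, and ∂_2 has invariant factor 2 > 1, so H_1 = Z ⊕ Z/2Z.
  H_2: rank ker ∂_2 − rank ∂_3 = (12 − 12) − 0 = 0, and there is no ∂_3, so H_2 = 0.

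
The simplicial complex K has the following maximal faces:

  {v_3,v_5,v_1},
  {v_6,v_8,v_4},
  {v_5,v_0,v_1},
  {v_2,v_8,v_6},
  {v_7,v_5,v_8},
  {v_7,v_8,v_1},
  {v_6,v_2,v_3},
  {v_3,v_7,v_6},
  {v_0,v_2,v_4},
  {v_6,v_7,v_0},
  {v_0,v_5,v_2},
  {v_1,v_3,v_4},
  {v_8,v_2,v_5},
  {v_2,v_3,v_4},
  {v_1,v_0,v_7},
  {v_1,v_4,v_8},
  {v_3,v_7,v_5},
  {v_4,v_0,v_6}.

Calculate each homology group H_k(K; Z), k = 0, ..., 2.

H_0 = Z,  H_1 = Z ⊕ Z/2,  H_2 = 0.

Order the vertices as v_0 < v_1 < v_2 < v_3 < v_4 < v_5 < v_6 < v_7 < v_8. Listing each simplex with vertices in this order, K has dimension 2 with simplices:

  0-simplices (9): [v_0], [v_1], [v_2], [v_3], [v_4], [v_5], [v_6], [v_7], [v_8]
  1-simplices (27): (27 of them)
  2-simplices (18): (18 of them)

Hence C_0 ≅ Z^9, C_1 ≅ Z^27, C_2 ≅ Z^18.

Boundary ∂_1: C_1 → C_0 sends each edge [p,q] (with p < q) to q − p. For instance
  ∂[v_2,v_8] = [v_8] − [v_2].
As a 9×27 matrix over Z this has rank 8, with invariant factors (1,1,1,1,1,1,1,1).

Boundary ∂_2: C_2 → C_1 maps a triangle to the signed sum of its edges. For instance
  ∂[v_2,v_6,v_8] = [v_6,v_8] − [v_2,v_8] + [v_2,v_6],
  ∂[v_5,v_7,v_8] = [v_7,v_8] − [v_5,v_8] + [v_5,v_7].
This gives a 27×18 integer matrix of rank 18; reducing to Smith normal form yields diagonal entries (1,1,1,1,1,1,1,1,1,1,1,1,1,1,1,1,1,2).

Now H_k = ker ∂_k / im ∂_{k+1}, so:

  H_0: rank C_0 − rank ∂_1 = 9 − 8 = 1, and the invariant factors of ∂_1 are all 1, so H_0 = Z.
  H_1: rank ker ∂_1 − rank ∂_2 = (27 − 8) − 18 = 1, and ∂_2 has invariant factor 2 > 1, so H_1 = Z ⊕ Z/2.
  H_2: rank ker ∂_2 − rank ∂_3 = (18 − 18) − 0 = 0, and there is no ∂_3, so H_2 = 0.

(K is a triangulation of the Klein bottle.)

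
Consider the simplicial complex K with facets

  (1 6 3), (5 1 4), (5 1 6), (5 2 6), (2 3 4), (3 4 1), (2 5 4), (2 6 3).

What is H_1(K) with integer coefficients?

Take the total order 1 < 2 < 3 < 4 < 5 < 6 on the vertex set. Then K (dimension 2) consists of the simplices:

  0-simplices (6): [1], [2], [3], [4], [5], [6]
  1-simplices (12): [1,3], [1,4], [1,5], [1,6], [2,3], [2,4], [2,5], [2,6], [3,4], [3,6], [4,5], [5,6]
  2-simplices (8): [1,3,4], [1,3,6], [1,4,5], [1,5,6], [2,3,4], [2,3,6], [2,4,5], [2,5,6]

Hence C_0 ≅ Z^6, C_1 ≅ Z^12, C_2 ≅ Z^8.

The boundary map ∂_1: C_1 → C_0 maps an edge to its endpoints' difference, ∂[p,q] = q − p.
This gives a 6×12 integer matrix of rank 5; reducing to Smith normal form yields diagonal entries (1,1,1,1,1).

∂_2: C_2 → C_1 maps a triangle to the signed sum of its edges. For instance
  ∂[2,5,6] = [5,6] − [2,6] + [2,5],
  ∂[1,4,5] = [4,5] − [1,5] + [1,4].
The resulting 12×8 matrix has rank 7, and its Smith normal form has invariant factors (1,1,1,1,1,1,1).

Reading off H_k = ker ∂_k / im ∂_{k+1}:

  H_1: rank ker ∂_1 − rank ∂_2 = (12 − 5) − 7 = 0, and the invariant factors of ∂_2 are all 1, so H_1 ≅ 0.

H_1 = 0.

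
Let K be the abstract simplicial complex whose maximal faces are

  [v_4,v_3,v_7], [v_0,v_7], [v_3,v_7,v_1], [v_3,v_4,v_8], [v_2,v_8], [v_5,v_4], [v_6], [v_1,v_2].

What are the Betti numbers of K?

K has 9 vertices, 11 edges, 3 triangles.
rank ∂_0 = 0, rank ∂_1 = 7 ⇒ b_0 = 9 − 0 − 7 = 2; all invariant factors of ∂_1 are 1 so no torsion. So H_0 = Z^2.
rank ∂_1 = 7, rank ∂_2 = 3 ⇒ b_1 = 11 − 7 − 3 = 1; all invariant factors of ∂_2 are 1 so no torsion. So H_1 = Z.
rank ∂_2 = 3, rank ∂_3 = 0 ⇒ b_2 = 3 − 3 − 0 = 0. So H_2 = 0.

b_0 = 2, b_1 = 1, b_2 = 0.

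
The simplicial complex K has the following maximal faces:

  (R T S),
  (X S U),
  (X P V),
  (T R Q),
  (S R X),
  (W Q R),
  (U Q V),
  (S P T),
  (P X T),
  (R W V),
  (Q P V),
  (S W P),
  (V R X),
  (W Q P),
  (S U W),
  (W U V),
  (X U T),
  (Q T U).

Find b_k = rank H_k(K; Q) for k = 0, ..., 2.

b_0 = 1, b_1 = 1, b_2 = 0.

Order the vertices as P < Q < R < S < T < U < V < W < X. Listing each simplex with vertices in this order, K has dimension 2 with simplices:

  0-simplices (9): P, Q, R, S, T, U, V, W, X
  1-simplices (27): PQ, PS, PT, PV, PW, PX, QR, QT, QU, QV, QW, RS, RT, RV, RW, RX, ST, SU, SW, SX, TU, TX, UV, UW, UX, VW, VX
  2-simplices (18): PQV, PQW, PST, PSW, PTX, PVX, QRT, QRW, QTU, QUV, RST, RSX, RVW, RVX, SUW, SUX, TUX, UVW

Hence C_0 ≅ Z^9, C_1 ≅ Z^27, C_2 ≅ Z^18.

Boundary ∂_1: C_1 → C_0 maps an edge to its endpoints' difference, ∂[p,q] = q − p. For instance
  ∂PT = T − P.
This gives a 9×27 integer matrix of rank 8; reducing to Smith normal form yields diagonal entries (1,1,1,1,1,1,1,1).

The boundary map ∂_2: C_2 → C_1 sends each 2-simplex [p,q,r] to [q,r] − [p,r] + [p,q]. For instance
  ∂PQV = QV − PV + PQ,
  ∂QRT = RT − QT + QR.
This gives a 27×18 integer matrix of rank 18; reducing to Smith normal form yields diagonal entries (1,1,1,1,1,1,1,1,1,1,1,1,1,1,1,1,1,2).

Computing H_k = (kernel of ∂_k) / (image of ∂_{k+1}):

  H_0: rank C_0 − rank ∂_1 = 9 − 8 = 1, and the invariant factors of ∂_1 are all 1, so H_0 = Z.
  H_1: rank ker ∂_1 − rank ∂_2 = (27 − 8) − 18 = 1, and ∂_2 has invariant factor 2 > 1, so H_1 = Z ⊕ Z/2.
  H_2: rank ker ∂_2 − rank ∂_3 = (18 − 18) − 0 = 0, and there is no ∂_3, so H_2 = 0.

Hence the Betti numbers are b_0 = 1, b_1 = 1, b_2 = 0.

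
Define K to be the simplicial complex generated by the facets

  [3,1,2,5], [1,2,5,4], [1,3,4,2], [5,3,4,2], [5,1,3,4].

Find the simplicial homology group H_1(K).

H_1 = 0.

We work with the vertex ordering 1 < 2 < 3 < 4 < 5. The simplices of K, each written with vertices in increasing order, are:

  0-simplices (5): [1], [2], [3], [4], [5]
  1-simplices (10): [1,2], [1,3], [1,4], [1,5], [2,3], [2,4], [2,5], [3,4], [3,5], [4,5]
  2-simplices (10): [1,2,3], [1,2,4], [1,2,5], [1,3,4], [1,3,5], [1,4,5], [2,3,4], [2,3,5], [2,4,5], [3,4,5]
  3-simplices (5): [1,2,3,4], [1,2,3,5], [1,2,4,5], [1,3,4,5], [2,3,4,5]

giving chain groups C_0 ≅ Z^5, C_1 ≅ Z^10, C_2 ≅ Z^10, C_3 ≅ Z^5.

The boundary map ∂_1: C_1 → C_0 maps an edge to its endpoints' difference, ∂[p,q] = q − p. For instance
  ∂[2,5] = [5] − [2].
This gives a 5×10 integer matrix of rank 4; reducing to Smith normal form yields diagonal entries (1,1,1,1).

The boundary map ∂_2: C_2 → C_1 sends each 2-simplex [p,q,r] to [q,r] − [p,r] + [p,q]. For instance
  ∂[3,4,5] = [4,5] − [3,5] + [3,4],
  ∂[1,3,4] = [3,4] − [1,4] + [1,3].
This gives a 10×10 integer matrix of rank 6; reducing to Smith normal form yields diagonal entries (1,1,1,1,1,1).

∂_3: C_3 → C_2 sends each 3-simplex σ to the alternating sum Σ_i (−1)^i (σ with its i-th vertex removed). For instance
  ∂[2,3,4,5] = [3,4,5] − [2,4,5] + [2,3,5] − [2,3,4],
  ∂[1,2,4,5] = [2,4,5] − [1,4,5] + [1,2,5] − [1,2,4].
The resulting 10×5 matrix has rank 4, and its Smith normal form has invariant factors (1,1,1,1).

From H_k ≅ ker(∂_k) / im(∂_{k+1}) we obtain:

  H_1: rank ker ∂_1 − rank ∂_2 = (10 − 4) − 6 = 0, and the invariant factors of ∂_2 are all 1, so H_1 = 0.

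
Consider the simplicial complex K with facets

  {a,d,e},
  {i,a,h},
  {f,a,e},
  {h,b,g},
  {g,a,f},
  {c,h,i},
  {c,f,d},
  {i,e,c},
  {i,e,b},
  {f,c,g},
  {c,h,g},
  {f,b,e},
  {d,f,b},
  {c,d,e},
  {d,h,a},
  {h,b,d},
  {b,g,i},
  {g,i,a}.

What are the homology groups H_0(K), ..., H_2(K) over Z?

K has 9 vertices, 27 edges, 18 triangles.
rank ∂_0 = 0, rank ∂_1 = 8 ⇒ b_0 = 9 − 0 − 8 = 1; all invariant factors of ∂_1 are 1 so no torsion. So H_0 ≅ Z.
rank ∂_1 = 8, rank ∂_2 = 18 ⇒ b_1 = 27 − 8 − 18 = 1; ∂_2 has invariant factor(s) [2] giving torsion. So H_1 ≅ Z ⊕ Z_2.
rank ∂_2 = 18, rank ∂_3 = 0 ⇒ b_2 = 18 − 18 − 0 = 0. So H_2 ≅ 0.

H_0 ≅ Z,  H_1 ≅ Z ⊕ Z_2,  H_2 = 0.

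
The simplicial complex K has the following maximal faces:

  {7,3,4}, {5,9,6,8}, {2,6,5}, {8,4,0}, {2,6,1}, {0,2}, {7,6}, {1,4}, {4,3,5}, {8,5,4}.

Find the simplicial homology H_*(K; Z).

K has 10 vertices, 21 edges, 10 triangles, 1 3-simplex.
rank ∂_0 = 0, rank ∂_1 = 9 ⇒ b_0 = 10 − 0 − 9 = 1; all invariant factors of ∂_1 are 1 so no torsion. So H_0 ≅ Z.
rank ∂_1 = 9, rank ∂_2 = 9 ⇒ b_1 = 21 − 9 − 9 = 3; all invariant factors of ∂_2 are 1 so no torsion. So H_1 ≅ Z^3.
rank ∂_2 = 9, rank ∂_3 = 1 ⇒ b_2 = 10 − 9 − 1 = 0; all invariant factors of ∂_3 are 1 so no torsion. So H_2 ≅ 0.
rank ∂_3 = 1, rank ∂_4 = 0 ⇒ b_3 = 1 − 1 − 0 = 0. So H_3 ≅ 0.

H_0 = Z,  H_1 = Z^3,  H_2 = 0,  H_3 = 0.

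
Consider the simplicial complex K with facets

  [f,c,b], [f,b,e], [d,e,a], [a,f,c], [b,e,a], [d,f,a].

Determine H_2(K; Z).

Order the vertices as a < b < c < d < e < f. Listing each simplex with vertices in this order, K has dimension 2 with simplices:

  0-simplices (6): a, b, c, d, e, f
  1-simplices (12): ab, ac, ad, ae, af, bc, be, bf, cf, de, df, ef
  2-simplices (6): abe, acf, ade, adf, bcf, bef

Hence C_0 ≅ Z^6, C_1 ≅ Z^12, C_2 ≅ Z^6.

∂_1: C_1 → C_0 maps an edge to its endpoints' difference, ∂[p,q] = q − p. For instance
  ∂bc = c − b.
This gives a 6×12 integer matrix of rank 5; reducing to Smith normal form yields diagonal entries (1,1,1,1,1).

The boundary map ∂_2: C_2 → C_1 acts by ∂[p,q,r] = [q,r] − [p,r] + [p,q]. For instance
  ∂bef = ef − bf + be,
  ∂ade = de − ae + ad.
This gives a 12×6 integer matrix of rank 6; reducing to Smith normal form yields diagonal entries (1,1,1,1,1,1).

Reading off H_k = ker ∂_k / im ∂_{k+1}:

  H_2: rank ker ∂_2 − rank ∂_3 = (6 − 6) − 0 = 0, and there is no ∂_3, so H_2 ≅ 0.

H_2 = 0.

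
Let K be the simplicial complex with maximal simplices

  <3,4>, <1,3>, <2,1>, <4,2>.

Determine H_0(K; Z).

Take the total order 1 < 2 < 3 < 4 on the vertex set. Then K (dimension 1) consists of the simplices:

  0-simplices (4): [1], [2], [3], [4]
  1-simplices (4): [1,2], [1,3], [2,4], [3,4]

so the chain groups are C_0 ≅ Z^4, C_1 ≅ Z^4.

∂_1: C_1 → C_0 is given by ∂[p,q] = [q] − [p]. For instance
  ∂[1,2] = [2] − [1].
The resulting 4×4 matrix has rank 3, and its Smith normal form has invariant factors (1,1,1).

Now H_k = ker ∂_k / im ∂_{k+1}, so:

  H_0: rank C_0 − rank ∂_1 = 4 − 3 = 1, and the invariant factors of ∂_1 are all 1, so H_0 ≅ Z.

H_0 ≅ Z.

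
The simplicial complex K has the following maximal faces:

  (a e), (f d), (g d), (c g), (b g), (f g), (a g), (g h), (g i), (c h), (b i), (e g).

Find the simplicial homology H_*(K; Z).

Fix the vertex order a < b < c < d < e < f < g < h < i and write every simplex with vertices in increasing order. Then dim K = 1 and the simplices of K are:

  0-simplices (9): a, b, c, d, e, f, g, h, i
  1-simplices (12): ae, ag, bg, bi, cg, ch, df, dg, eg, fg, gh, gi

so the chain groups are C_0 ≅ Z^9, C_1 ≅ Z^12.

The boundary map ∂_1: C_1 → C_0 is given by ∂[p,q] = [q] − [p]. For instance
  ∂cg = g − c.
The resulting 9×12 matrix has rank 8, and its Smith normal form has invariant factors (1,1,1,1,1,1,1,1).

Now H_k = ker ∂_k / im ∂_{k+1}, so:

  H_0: rank C_0 − rank ∂_1 = 9 − 8 = 1, and the invariant factors of ∂_1 are all 1, so H_0 = Z.
  H_1: rank ker ∂_1 − rank ∂_2 = (12 − 8) − 0 = 4, and there is no ∂_2, so H_1 = Z^4.

As a check, the Euler characteristic is 9 − 12 = -3, which agrees with 1 − 4 = -3.
(K is a triangulation of a wedge of 4 circles.)

H_0 = Z,  H_1 = Z^4.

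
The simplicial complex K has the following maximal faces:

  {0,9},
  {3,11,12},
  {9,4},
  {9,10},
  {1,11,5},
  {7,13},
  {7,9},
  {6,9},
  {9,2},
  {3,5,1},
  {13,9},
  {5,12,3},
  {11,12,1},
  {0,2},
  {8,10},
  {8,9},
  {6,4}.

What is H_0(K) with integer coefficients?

H_0 ≅ Z^2.

Fix the vertex order 0 < 1 < 2 < 3 < 4 < 5 < 6 < 7 < 8 < 9 < 10 < 11 < 12 < 13 and write every simplex with vertices in increasing order. Then dim K = 2 and the simplices of K are:

  0-simplices (14): [0], [1], [2], [3], [4], [5], [6], [7], [8], [9], [10], [11], [12], [13]
  1-simplices (22): (22 of them)
  2-simplices (5): [1,3,5], [1,5,11], [1,11,12], [3,5,12], [3,11,12]

giving chain groups C_0 ≅ Z^14, C_1 ≅ Z^22, C_2 ≅ Z^5.

The boundary map ∂_1: C_1 → C_0 maps an edge to its endpoints' difference, ∂[p,q] = q − p. For instance
  ∂[7,9] = [9] − [7].
As a 14×22 matrix over Z this has rank 12, with invariant factors (1,1,1,1,1,1,1,1,1,1,1,1).

Boundary ∂_2: C_2 → C_1 acts by ∂[p,q,r] = [q,r] − [p,r] + [p,q]. For instance
  ∂[3,5,12] = [5,12] − [3,12] + [3,5],
  ∂[3,11,12] = [11,12] − [3,12] + [3,11].
As a 22×5 matrix over Z this has rank 5, with invariant factors (1,1,1,1,1).

Now H_k = ker ∂_k / im ∂_{k+1}, so:

  H_0: rank C_0 − rank ∂_1 = 14 − 12 = 2, and the invariant factors of ∂_1 are all 1, so H_0 = Z^2.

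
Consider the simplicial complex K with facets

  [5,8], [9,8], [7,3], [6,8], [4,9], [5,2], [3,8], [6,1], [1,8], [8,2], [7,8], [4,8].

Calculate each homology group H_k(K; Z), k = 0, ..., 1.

Take the total order 1 < 2 < 3 < 4 < 5 < 6 < 7 < 8 < 9 on the vertex set. Then K (dimension 1) consists of the simplices:

  0-simplices (9): [1], [2], [3], [4], [5], [6], [7], [8], [9]
  1-simplices (12): [1,6], [1,8], [2,5], [2,8], [3,7], [3,8], [4,8], [4,9], [5,8], [6,8], [7,8], [8,9]

so the chain groups are C_0 ≅ Z^9, C_1 ≅ Z^12.

Boundary ∂_1: C_1 → C_0 maps an edge to its endpoints' difference, ∂[p,q] = q − p. For instance
  ∂[1,6] = [6] − [1].
As a 9×12 matrix over Z this has rank 8, with invariant factors (1,1,1,1,1,1,1,1).

Computing H_k = (kernel of ∂_k) / (image of ∂_{k+1}):

  H_0: rank C_0 − rank ∂_1 = 9 − 8 = 1, and the invariant factors of ∂_1 are all 1, so H_0 = Z.
  H_1: rank ker ∂_1 − rank ∂_2 = (12 − 8) − 0 = 4, and there is no ∂_2, so H_1 = Z^4.

(K is a triangulation of a wedge of 4 circles.)

H_0 = Z,  H_1 = Z^4.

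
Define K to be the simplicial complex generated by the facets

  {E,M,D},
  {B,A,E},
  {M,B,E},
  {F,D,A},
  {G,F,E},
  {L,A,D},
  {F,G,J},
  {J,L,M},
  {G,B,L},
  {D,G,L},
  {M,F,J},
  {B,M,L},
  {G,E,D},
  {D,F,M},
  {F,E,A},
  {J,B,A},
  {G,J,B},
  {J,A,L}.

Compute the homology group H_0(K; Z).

H_0 ≅ Z.

Take the total order A < B < D < E < F < G < J < L < M on the vertex set. Then K (dimension 2) consists of the simplices:

  0-simplices (9): A, B, D, E, F, G, J, L, M
  1-simplices (27): AB, AD, AE, AF, AJ, AL, BE, BG, BJ, BL, BM, DE, DF, DG, DL, DM, EF, EG, EM, FG, FJ, FM, GJ, GL, JL, JM, LM
  2-simplices (18): ABE, ABJ, ADF, ADL, AEF, AJL, BEM, BGJ, BGL, BLM, DEG, DEM, DFM, DGL, EFG, FGJ, FJM, JLM

so the chain groups are C_0 ≅ Z^9, C_1 ≅ Z^27, C_2 ≅ Z^18.

The boundary map ∂_1: C_1 → C_0 sends each edge [p,q] (with p < q) to q − p. For instance
  ∂BL = L − B.
As a 9×27 matrix over Z this has rank 8, with invariant factors (1,1,1,1,1,1,1,1).

∂_2: C_2 → C_1 maps a triangle to the signed sum of its edges. For instance
  ∂EFG = FG − EG + EF,
  ∂DGL = GL − DL + DG.
As a 27×18 matrix over Z this has rank 18, with invariant factors (1,1,1,1,1,1,1,1,1,1,1,1,1,1,1,1,1,2).

Computing H_k = (kernel of ∂_k) / (image of ∂_{k+1}):

  H_0: rank C_0 − rank ∂_1 = 9 − 8 = 1, and the invariant factors of ∂_1 are all 1, so H_0 ≅ Z.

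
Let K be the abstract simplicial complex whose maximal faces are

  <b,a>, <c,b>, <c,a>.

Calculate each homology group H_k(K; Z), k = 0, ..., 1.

Order the vertices as a < b < c. Listing each simplex with vertices in this order, K has dimension 1 with simplices:

  0-simplices (3): a, b, c
  1-simplices (3): ab, ac, bc

so the chain groups are C_0 ≅ Z^3, C_1 ≅ Z^3.

∂_1: C_1 → C_0 maps an edge to its endpoints' difference, ∂[p,q] = q − p. For instance
  ∂ac = c − a.
The 3×3 boundary matrix has rank 2 and Smith normal form diag(1,1).

From H_k ≅ ker(∂_k) / im(∂_{k+1}) we obtain:

  H_0: rank C_0 − rank ∂_1 = 3 − 2 = 1, and the invariant factors of ∂_1 are all 1, so H_0 = Z.
  H_1: rank ker ∂_1 − rank ∂_2 = (3 − 2) − 0 = 1, and there is no ∂_2, so H_1 = Z.

As a check, the Euler characteristic is 3 − 3 = 0, which agrees with 1 − 1 = 0.
(K is a triangulation of the circle S^1.)

H_0 = Z,  H_1 = Z.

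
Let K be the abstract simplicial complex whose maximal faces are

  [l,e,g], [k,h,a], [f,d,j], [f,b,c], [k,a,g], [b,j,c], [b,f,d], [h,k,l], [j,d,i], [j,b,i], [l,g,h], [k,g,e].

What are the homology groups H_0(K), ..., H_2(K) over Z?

Take the total order a < b < c < d < e < f < g < h < i < j < k < l on the vertex set. Then K (dimension 2) consists of the simplices:

  0-simplices (12): a, b, c, d, e, f, g, h, i, j, k, l
  1-simplices (24): ag, ah, ak, bc, bd, bf, bi, bj, cf, cj, df, di, dj, eg, ek, el, fj, gh, gk, gl, hk, hl, ij, kl
  2-simplices (12): agk, ahk, bcf, bcj, bdf, bij, dfj, dij, egk, egl, ghl, hkl

Hence C_0 ≅ Z^12, C_1 ≅ Z^24, C_2 ≅ Z^12.

The boundary map ∂_1: C_1 → C_0 is given by ∂[p,q] = [q] − [p]. For instance
  ∂ag = g − a.
The resulting 12×24 matrix has rank 10, and its Smith normal form has invariant factors (1,1,1,1,1,1,1,1,1,1).

Boundary ∂_2: C_2 → C_1 sends each 2-simplex [p,q,r] to [q,r] − [p,r] + [p,q]. For instance
  ∂bcf = cf − bf + bc,
  ∂bdf = df − bf + bd.
As a 24×12 matrix over Z this has rank 12, with invariant factors (1,1,1,1,1,1,1,1,1,1,1,1).

Reading off H_k = ker ∂_k / im ∂_{k+1}:

  H_0: rank C_0 − rank ∂_1 = 12 − 10 = 2, and the invariant factors of ∂_1 are all 1, so H_0 = Z^2.
  H_1: rank ker ∂_1 − rank ∂_2 = (24 − 10) − 12 = 2, and the invariant factors of ∂_2 are all 1, so H_1 = Z^2.
  H_2: rank ker ∂_2 − rank ∂_3 = (12 − 12) − 0 = 0, and there is no ∂_3, so H_2 = 0.

H_0 ≅ Z^2,  H_1 ≅ Z^2,  H_2 = 0.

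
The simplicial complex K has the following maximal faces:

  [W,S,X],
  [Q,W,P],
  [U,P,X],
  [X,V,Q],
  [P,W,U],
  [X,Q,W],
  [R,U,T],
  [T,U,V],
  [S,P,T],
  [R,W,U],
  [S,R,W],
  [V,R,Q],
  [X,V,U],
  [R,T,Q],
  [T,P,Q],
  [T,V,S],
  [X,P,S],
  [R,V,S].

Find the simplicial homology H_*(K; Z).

H_0 ≅ Z,  H_1 ≅ Z × Z/2,  H_2 = 0.

We work with the vertex ordering P < Q < R < S < T < U < V < W < X. The simplices of K, each written with vertices in increasing order, are:

  0-simplices (9): P, Q, R, S, T, U, V, W, X
  1-simplices (27): PQ, PS, PT, PU, PW, PX, QR, QT, QV, QW, QX, RS, RT, RU, RV, RW, ST, SV, SW, SX, TU, TV, UV, UW, UX, VX, WX
  2-simplices (18): PQT, PQW, PST, PSX, PUW, PUX, QRT, QRV, QVX, QWX, RSV, RSW, RTU, RUW, STV, SWX, TUV, UVX

so the chain groups are C_0 ≅ Z^9, C_1 ≅ Z^27, C_2 ≅ Z^18.

∂_1: C_1 → C_0 is given by ∂[p,q] = [q] − [p]. For instance
  ∂PT = T − P.
The resulting 9×27 matrix has rank 8, and its Smith normal form has invariant factors (1,1,1,1,1,1,1,1).

∂_2: C_2 → C_1 maps a triangle to the signed sum of its edges. For instance
  ∂PQT = QT − PT + PQ,
  ∂QWX = WX − QX + QW.
As a 27×18 matrix over Z this has rank 18, with invariant factors (1,1,1,1,1,1,1,1,1,1,1,1,1,1,1,1,1,2).

Now H_k = ker ∂_k / im ∂_{k+1}, so:

  H_0: rank C_0 − rank ∂_1 = 9 − 8 = 1, and the invariant factors of ∂_1 are all 1, so H_0 ≅ Z.
  H_1: rank ker ∂_1 − rank ∂_2 = (27 − 8) − 18 = 1, and ∂_2 has invariant factor 2 > 1, so H_1 ≅ Z × Z/2.
  H_2: rank ker ∂_2 − rank ∂_3 = (18 − 18) − 0 = 0, and there is no ∂_3, so H_2 ≅ 0.

As a check, the Euler characteristic is 9 − 27 + 18 = 0, which agrees with 1 − 1 + 0 = 0.
(K is a triangulation of the Klein bottle.)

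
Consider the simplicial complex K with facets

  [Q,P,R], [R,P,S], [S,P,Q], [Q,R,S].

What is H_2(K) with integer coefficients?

We work with the vertex ordering P < Q < R < S. The simplices of K, each written with vertices in increasing order, are:

  0-simplices (4): P, Q, R, S
  1-simplices (6): PQ, PR, PS, QR, QS, RS
  2-simplices (4): PQR, PQS, PRS, QRS

giving chain groups C_0 ≅ Z^4, C_1 ≅ Z^6, C_2 ≅ Z^4.

Boundary ∂_1: C_1 → C_0 is given by ∂[p,q] = [q] − [p]. For instance
  ∂QS = S − Q.
As a 4×6 matrix over Z this has rank 3, with invariant factors (1,1,1).

Boundary ∂_2: C_2 → C_1 sends each 2-simplex [p,q,r] to [q,r] − [p,r] + [p,q]. For instance
  ∂QRS = RS − QS + QR,
  ∂PQS = QS − PS + PQ.
The resulting 6×4 matrix has rank 3, and its Smith normal form has invariant factors (1,1,1).

Computing H_k = (kernel of ∂_k) / (image of ∂_{k+1}):

  H_2: rank ker ∂_2 − rank ∂_3 = (4 − 3) − 0 = 1, and there is no ∂_3, so H_2 = Z.

H_2 ≅ Z.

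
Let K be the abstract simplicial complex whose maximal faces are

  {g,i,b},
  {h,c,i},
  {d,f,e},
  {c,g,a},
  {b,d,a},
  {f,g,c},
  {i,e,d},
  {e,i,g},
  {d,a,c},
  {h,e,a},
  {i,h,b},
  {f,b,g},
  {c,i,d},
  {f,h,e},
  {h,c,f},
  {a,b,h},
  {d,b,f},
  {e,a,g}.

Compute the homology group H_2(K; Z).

K has 9 vertices, 27 edges, 18 triangles.
rank ∂_2 = 17, rank ∂_3 = 0 ⇒ b_2 = 18 − 17 − 0 = 1. So H_2 ≅ Z.

H_2 = Z.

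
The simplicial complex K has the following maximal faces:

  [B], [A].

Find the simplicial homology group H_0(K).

We work with the vertex ordering A < B. The simplices of K, each written with vertices in increasing order, are:

  0-simplices (2): A, B

Hence C_0 ≅ Z^2.

From H_k ≅ ker(∂_k) / im(∂_{k+1}) we obtain:

  H_0: rank C_0 − rank ∂_1 = 2 − 0 = 2, and there is no ∂_1, so H_0 = Z^2.

H_0 ≅ Z^2.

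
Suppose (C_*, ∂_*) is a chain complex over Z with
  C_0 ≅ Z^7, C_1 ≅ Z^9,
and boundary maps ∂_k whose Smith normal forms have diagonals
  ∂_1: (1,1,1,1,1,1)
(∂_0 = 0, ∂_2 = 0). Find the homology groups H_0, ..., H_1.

H_0 ≅ Z,  H_1 ≅ Z^3.

H_0: b_0 = 7 − 0 − 6 = 1; torsion from ∂_1 factors > 1: none. So H_0 ≅ Z.
H_1: b_1 = 9 − 6 − 0 = 3; torsion from ∂_2 factors > 1: none. So H_1 ≅ Z^3.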